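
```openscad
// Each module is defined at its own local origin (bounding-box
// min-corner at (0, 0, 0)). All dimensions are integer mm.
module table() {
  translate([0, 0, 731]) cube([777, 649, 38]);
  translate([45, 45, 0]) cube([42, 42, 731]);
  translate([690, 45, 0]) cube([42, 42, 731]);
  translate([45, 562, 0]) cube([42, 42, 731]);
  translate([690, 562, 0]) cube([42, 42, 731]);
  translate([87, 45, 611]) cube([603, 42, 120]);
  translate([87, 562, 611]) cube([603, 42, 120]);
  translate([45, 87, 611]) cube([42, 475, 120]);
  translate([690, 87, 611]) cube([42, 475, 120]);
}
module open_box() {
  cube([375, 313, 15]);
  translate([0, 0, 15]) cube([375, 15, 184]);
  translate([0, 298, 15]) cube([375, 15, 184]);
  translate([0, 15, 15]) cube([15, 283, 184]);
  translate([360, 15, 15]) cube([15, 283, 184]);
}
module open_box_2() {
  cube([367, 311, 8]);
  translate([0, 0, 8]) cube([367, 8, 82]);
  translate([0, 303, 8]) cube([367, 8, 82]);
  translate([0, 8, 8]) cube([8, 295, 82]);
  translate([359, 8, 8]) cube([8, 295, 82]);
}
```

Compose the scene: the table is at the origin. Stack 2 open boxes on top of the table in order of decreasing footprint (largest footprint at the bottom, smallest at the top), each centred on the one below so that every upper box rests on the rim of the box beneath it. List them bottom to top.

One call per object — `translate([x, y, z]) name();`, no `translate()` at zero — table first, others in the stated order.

table();
translate([201, 168, 769]) open_box();
translate([205, 169, 968]) open_box_2();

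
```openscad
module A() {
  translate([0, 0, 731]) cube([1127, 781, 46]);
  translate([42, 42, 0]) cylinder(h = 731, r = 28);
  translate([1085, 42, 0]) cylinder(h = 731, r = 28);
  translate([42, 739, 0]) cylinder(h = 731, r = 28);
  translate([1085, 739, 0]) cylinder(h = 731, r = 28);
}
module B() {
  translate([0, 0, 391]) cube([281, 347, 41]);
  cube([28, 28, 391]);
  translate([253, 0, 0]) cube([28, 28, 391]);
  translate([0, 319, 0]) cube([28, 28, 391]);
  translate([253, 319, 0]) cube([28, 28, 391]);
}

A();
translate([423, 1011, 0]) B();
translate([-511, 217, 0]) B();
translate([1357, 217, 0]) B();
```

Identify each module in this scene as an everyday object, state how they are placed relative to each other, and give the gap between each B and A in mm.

A is a table. B is a stool. Three stools sit around the table at the +y, −x, +x sides. The gap between each stool and the table is 230 mm.

Each stool's nearest face is 230 mm from the table's bounding box.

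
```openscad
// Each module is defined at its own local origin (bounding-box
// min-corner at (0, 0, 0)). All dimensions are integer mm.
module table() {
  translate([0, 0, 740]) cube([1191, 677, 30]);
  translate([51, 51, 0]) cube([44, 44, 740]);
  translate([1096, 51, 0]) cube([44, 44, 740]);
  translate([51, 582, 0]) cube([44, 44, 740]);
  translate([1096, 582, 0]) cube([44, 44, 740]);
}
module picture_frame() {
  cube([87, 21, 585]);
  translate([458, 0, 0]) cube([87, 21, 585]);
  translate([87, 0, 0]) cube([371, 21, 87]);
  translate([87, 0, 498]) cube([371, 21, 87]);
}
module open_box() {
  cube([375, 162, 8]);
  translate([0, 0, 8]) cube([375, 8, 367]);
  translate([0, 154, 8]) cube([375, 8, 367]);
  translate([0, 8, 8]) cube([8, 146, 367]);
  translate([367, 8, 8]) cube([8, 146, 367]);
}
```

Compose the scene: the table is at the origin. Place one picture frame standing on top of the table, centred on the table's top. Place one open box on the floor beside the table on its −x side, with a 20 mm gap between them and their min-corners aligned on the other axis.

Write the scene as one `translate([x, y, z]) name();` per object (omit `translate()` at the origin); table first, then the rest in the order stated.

table();
translate([323, 328, 770]) picture_frame();
translate([-395, 0, 0]) open_box();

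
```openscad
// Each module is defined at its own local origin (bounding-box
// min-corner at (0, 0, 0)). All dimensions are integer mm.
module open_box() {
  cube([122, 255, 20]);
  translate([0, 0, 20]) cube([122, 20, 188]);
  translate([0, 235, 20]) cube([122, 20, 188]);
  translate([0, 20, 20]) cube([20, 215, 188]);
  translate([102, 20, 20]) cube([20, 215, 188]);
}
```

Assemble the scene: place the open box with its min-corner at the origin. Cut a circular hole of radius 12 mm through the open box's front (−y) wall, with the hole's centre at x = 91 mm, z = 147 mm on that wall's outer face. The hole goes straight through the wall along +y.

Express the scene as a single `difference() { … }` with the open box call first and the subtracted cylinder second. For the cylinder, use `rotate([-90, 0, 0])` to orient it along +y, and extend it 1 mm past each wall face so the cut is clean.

difference() {
  open_box();
  translate([91, -1, 147]) rotate([-90, 0, 0]) cylinder(h = 22, r = 12);
}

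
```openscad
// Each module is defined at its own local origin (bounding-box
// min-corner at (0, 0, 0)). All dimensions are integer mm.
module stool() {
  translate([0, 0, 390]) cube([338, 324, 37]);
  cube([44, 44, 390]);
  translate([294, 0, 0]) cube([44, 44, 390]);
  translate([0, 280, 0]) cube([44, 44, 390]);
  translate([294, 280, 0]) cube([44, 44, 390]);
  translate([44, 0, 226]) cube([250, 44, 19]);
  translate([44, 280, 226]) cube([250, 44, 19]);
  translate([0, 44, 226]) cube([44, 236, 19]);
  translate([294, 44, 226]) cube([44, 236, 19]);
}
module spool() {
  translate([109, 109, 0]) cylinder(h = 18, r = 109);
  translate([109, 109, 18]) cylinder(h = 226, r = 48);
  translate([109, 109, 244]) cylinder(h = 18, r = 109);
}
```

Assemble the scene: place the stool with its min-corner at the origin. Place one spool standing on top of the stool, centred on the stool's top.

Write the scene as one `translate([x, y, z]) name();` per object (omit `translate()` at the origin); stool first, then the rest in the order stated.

stool();
translate([60, 53, 427]) spool();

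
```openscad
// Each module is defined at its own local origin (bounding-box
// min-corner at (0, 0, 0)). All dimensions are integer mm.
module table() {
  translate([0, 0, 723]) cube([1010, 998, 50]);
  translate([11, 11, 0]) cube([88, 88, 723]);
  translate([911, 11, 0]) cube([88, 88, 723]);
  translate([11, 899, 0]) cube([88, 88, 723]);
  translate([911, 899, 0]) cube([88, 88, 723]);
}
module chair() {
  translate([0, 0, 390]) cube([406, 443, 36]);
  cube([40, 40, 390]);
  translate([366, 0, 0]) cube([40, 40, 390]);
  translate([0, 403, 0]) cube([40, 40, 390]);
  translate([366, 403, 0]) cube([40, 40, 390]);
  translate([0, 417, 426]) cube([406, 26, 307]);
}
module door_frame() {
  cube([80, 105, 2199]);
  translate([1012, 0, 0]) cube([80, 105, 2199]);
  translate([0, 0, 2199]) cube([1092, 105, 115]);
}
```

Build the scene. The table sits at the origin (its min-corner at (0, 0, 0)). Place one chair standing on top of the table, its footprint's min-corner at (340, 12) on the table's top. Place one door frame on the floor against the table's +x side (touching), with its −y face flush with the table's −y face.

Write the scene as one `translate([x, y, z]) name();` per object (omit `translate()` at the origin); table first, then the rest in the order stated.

table();
translate([340, 12, 773]) chair();
translate([1010, 0, 0]) door_frame();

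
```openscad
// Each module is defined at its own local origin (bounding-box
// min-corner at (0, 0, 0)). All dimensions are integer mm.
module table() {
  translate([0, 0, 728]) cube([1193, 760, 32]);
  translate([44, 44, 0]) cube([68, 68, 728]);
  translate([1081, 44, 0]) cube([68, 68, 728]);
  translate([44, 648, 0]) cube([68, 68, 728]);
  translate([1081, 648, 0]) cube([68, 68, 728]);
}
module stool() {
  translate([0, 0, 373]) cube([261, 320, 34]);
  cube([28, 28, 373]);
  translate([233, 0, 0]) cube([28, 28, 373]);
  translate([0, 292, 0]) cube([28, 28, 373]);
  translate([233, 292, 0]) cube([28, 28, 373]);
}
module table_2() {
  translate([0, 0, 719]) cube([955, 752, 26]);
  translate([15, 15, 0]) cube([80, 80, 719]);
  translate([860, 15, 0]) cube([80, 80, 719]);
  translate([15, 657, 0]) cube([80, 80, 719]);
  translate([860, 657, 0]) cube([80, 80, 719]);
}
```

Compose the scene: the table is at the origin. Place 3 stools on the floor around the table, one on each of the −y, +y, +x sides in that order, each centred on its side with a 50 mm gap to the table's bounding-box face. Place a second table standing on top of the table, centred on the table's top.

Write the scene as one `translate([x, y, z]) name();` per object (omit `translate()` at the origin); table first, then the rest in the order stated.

table();
translate([466, -370, 0]) stool();
translate([466, 810, 0]) stool();
translate([1243, 220, 0]) stool();
translate([119, 4, 760]) table_2();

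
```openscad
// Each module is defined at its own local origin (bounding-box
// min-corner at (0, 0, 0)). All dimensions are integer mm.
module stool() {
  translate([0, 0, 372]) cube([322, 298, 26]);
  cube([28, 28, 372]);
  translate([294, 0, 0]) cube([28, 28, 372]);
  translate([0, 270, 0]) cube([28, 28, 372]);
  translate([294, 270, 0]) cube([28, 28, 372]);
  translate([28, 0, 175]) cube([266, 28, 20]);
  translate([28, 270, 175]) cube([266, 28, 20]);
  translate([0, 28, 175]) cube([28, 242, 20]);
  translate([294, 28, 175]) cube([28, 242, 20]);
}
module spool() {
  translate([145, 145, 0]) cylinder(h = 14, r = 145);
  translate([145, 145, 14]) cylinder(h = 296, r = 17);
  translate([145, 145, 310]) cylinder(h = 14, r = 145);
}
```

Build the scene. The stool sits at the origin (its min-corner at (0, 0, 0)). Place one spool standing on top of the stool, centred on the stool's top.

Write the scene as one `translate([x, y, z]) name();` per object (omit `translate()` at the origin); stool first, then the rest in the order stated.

stool();
translate([16, 4, 398]) spool();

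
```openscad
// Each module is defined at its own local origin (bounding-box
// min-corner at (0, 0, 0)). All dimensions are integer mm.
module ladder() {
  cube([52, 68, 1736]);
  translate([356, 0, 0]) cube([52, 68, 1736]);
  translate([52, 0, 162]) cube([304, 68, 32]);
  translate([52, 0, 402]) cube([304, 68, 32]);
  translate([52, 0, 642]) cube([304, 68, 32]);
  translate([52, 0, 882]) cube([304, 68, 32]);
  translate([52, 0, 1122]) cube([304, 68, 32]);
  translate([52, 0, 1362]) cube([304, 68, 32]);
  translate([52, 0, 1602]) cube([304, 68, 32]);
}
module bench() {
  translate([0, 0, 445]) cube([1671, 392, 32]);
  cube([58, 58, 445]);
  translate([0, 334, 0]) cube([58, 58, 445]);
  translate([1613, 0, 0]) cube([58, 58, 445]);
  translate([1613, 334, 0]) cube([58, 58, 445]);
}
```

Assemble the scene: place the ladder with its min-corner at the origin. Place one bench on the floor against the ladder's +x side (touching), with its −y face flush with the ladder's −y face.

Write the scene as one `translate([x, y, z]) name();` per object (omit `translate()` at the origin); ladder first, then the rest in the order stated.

ladder();
translate([408, 0, 0]) bench();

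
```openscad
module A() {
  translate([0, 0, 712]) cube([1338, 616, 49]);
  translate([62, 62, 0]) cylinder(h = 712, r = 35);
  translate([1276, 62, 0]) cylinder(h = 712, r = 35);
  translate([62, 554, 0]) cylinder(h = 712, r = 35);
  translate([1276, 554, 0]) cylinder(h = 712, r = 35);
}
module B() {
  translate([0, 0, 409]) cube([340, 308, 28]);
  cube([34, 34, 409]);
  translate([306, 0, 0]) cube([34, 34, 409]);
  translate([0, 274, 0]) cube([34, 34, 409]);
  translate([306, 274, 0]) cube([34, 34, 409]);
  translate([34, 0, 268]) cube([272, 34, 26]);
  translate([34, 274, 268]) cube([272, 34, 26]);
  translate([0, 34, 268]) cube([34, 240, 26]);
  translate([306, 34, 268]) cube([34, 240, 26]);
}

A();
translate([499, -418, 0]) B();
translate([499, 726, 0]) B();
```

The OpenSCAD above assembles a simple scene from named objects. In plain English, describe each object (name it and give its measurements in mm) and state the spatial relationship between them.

A is a rectangular dining table. The top is 1338×616×49 mm with its upper surface at z = 761 mm. It stands on four round legs of 70 mm diameter, each leg's bounding box inset 27 mm from the nearest pair of top edges, running from the floor to the underside of the top.

B is a simple wooden stool: a rectangular seat 340 mm (x) by 308 mm (y), 28 mm thick, top face at z = 437 mm, on four square legs, each 34×34 mm in cross-section. The legs rest on z = 0, each flush with a corner of the seat. Four stretchers, 34 mm wide and 26 mm tall, connect adjacent legs with their undersides at z = 268 mm, each running between the inner faces of the legs it joins and aligned with the legs' outer faces on the other axis.

Two stools sit around the table at the −y, +y sides.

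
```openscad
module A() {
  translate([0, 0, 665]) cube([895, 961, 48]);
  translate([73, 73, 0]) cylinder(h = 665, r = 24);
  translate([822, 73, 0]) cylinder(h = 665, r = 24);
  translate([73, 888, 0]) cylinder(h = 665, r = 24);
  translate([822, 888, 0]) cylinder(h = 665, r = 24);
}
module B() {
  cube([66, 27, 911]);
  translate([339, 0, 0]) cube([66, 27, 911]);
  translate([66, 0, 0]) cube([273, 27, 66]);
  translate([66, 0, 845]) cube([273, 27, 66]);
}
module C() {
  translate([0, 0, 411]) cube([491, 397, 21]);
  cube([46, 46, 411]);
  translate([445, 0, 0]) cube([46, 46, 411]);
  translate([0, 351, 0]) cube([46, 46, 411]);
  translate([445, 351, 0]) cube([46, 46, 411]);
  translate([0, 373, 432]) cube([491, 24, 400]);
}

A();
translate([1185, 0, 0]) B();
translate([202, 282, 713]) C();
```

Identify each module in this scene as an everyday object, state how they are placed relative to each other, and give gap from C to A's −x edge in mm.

The chair's min-x is at 202; the table's min-x is 0; gap = 202 mm.

A is a table. B is a picture frame. C is a chair. The picture frame is on the floor beside the table on its +x side. The chair is on top of the table, centred. The gap from the chair to the table's −x edge is 202 mm.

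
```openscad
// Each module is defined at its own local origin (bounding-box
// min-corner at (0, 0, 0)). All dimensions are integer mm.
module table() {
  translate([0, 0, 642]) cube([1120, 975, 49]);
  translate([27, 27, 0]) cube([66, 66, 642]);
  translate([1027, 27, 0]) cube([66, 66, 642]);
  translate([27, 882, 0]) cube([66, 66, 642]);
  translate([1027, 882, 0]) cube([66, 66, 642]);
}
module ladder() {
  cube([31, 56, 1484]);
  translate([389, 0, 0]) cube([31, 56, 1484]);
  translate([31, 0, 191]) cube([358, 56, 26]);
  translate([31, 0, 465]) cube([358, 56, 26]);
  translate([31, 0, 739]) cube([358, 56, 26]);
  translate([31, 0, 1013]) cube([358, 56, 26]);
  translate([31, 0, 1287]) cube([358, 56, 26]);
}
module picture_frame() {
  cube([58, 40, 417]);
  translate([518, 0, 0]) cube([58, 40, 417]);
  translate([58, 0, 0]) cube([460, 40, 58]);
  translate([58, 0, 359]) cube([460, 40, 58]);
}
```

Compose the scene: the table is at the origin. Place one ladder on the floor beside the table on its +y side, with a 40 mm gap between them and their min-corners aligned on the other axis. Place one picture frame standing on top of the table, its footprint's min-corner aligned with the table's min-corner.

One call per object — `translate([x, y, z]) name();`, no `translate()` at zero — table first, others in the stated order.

table();
translate([0, 1015, 0]) ladder();
translate([0, 0, 691]) picture_frame();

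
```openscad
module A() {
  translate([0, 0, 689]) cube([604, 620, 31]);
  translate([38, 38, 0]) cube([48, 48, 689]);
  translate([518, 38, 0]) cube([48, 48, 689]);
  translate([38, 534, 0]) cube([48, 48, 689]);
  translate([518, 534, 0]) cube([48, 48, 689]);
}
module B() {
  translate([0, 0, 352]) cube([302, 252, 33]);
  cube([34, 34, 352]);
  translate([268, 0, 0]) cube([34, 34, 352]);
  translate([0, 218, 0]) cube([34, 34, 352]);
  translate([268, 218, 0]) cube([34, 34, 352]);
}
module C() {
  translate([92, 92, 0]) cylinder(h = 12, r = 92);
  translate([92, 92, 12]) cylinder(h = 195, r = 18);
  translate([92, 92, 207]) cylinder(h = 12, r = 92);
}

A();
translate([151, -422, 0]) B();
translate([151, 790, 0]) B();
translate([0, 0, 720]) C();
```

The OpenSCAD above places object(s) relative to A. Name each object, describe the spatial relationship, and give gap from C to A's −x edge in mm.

A is a table. B is a stool. C is a spool. Two stools sit around the table at the −y, +y sides. The spool is on top of the table. The gap from the spool to the table's −x edge is 0 mm.

The spool's min-x is at 0; the table's min-x is 0; gap = 0 mm.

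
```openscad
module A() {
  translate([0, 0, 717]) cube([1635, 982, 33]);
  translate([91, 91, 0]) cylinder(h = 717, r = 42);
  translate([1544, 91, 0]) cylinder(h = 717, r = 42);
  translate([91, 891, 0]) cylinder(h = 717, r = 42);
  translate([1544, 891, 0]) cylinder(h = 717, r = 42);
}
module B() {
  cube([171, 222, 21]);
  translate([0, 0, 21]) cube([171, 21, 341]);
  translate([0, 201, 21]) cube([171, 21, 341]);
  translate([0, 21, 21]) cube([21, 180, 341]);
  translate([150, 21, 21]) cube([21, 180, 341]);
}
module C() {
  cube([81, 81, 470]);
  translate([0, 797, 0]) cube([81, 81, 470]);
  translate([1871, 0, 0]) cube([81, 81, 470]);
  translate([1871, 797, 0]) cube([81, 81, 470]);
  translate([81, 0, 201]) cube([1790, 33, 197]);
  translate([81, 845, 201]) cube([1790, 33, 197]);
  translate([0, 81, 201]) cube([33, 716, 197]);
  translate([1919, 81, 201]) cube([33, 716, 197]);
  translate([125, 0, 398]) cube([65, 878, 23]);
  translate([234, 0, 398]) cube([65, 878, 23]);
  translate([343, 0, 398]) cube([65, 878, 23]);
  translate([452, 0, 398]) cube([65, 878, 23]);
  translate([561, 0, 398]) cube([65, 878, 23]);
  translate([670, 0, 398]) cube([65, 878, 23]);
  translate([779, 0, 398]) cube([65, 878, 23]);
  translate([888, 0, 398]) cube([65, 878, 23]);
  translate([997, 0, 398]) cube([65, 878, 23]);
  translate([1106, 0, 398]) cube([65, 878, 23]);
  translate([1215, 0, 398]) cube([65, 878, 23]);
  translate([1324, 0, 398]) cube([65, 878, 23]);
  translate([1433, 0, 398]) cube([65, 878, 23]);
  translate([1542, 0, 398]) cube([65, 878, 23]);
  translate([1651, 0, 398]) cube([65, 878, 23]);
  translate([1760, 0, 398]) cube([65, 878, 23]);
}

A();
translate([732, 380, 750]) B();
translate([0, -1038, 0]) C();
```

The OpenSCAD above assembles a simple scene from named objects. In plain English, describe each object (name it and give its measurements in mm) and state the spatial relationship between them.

A is a table with a 1635×982 mm rectangular top, 33 mm thick, top surface at z = 750 mm, supported by four round legs of 84 mm diameter, each leg's bounding box inset 49 mm from the nearest pair of top edges, running from the floor.

B is an open storage box with external size 171×222×362 mm and wall thickness 21 mm (the base is also 21 mm thick). The base covers the whole footprint; the four walls stand on the base, with the y-facing walls full-width and the x-facing walls fitting between their inner faces.

C is a bed frame 1952 mm long (x) by 878 mm wide (y). Four 81×81 mm corner posts, 470 mm tall, at the corners of the footprint. Four rails of 33 mm thickness and 197 mm height run between adjacent posts with their undersides at z = 201 mm, their outer faces flush with the outside of the frame (the two x-running rails run between the posts' inner faces; the two y-running rails run between the posts' inner faces). 16 slats, each 65 mm wide (x) and 23 mm thick, lie across the top of the two x-running rails, running the full 878 mm width of the frame in y; the slats are evenly spaced along x between the inner faces of the end posts with equal gaps (rounded down to the nearest mm) at the −x end and between each pair — any rounding remainder accumulates at the +x end.

The open box is on top of the table, centred. The bed frame is on the floor beside the table on its −y side.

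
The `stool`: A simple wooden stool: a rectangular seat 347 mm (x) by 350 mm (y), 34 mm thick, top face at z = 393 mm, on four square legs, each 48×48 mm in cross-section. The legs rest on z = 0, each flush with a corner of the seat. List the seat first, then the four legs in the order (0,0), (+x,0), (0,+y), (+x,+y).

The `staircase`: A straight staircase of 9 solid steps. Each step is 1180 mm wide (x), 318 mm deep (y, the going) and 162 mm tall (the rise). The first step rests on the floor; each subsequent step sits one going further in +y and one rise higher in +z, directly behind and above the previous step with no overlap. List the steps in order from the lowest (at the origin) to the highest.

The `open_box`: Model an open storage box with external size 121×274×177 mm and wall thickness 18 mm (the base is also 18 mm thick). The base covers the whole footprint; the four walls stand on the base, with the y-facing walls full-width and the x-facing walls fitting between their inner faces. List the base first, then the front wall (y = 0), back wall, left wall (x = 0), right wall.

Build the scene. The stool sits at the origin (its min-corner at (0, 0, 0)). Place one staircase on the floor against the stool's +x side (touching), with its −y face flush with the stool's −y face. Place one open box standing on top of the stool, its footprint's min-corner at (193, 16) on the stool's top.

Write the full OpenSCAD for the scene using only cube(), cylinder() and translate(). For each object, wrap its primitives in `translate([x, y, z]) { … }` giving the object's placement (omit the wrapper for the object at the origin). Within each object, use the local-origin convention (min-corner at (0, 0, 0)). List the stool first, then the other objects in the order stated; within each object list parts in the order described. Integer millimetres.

translate([0, 0, 359]) cube([347, 350, 34]);
cube([48, 48, 359]);
translate([299, 0, 0]) cube([48, 48, 359]);
translate([0, 302, 0]) cube([48, 48, 359]);
translate([299, 302, 0]) cube([48, 48, 359]);
translate([347, 0, 0]) {
  cube([1180, 318, 162]);
  translate([0, 318, 162]) cube([1180, 318, 162]);
  translate([0, 636, 324]) cube([1180, 318, 162]);
  translate([0, 954, 486]) cube([1180, 318, 162]);
  translate([0, 1272, 648]) cube([1180, 318, 162]);
  translate([0, 1590, 810]) cube([1180, 318, 162]);
  translate([0, 1908, 972]) cube([1180, 318, 162]);
  translate([0, 2226, 1134]) cube([1180, 318, 162]);
  translate([0, 2544, 1296]) cube([1180, 318, 162]);
}
translate([193, 16, 393]) {
  cube([121, 274, 18]);
  translate([0, 0, 18]) cube([121, 18, 159]);
  translate([0, 256, 18]) cube([121, 18, 159]);
  translate([0, 18, 18]) cube([18, 238, 159]);
  translate([103, 18, 18]) cube([18, 238, 159]);
}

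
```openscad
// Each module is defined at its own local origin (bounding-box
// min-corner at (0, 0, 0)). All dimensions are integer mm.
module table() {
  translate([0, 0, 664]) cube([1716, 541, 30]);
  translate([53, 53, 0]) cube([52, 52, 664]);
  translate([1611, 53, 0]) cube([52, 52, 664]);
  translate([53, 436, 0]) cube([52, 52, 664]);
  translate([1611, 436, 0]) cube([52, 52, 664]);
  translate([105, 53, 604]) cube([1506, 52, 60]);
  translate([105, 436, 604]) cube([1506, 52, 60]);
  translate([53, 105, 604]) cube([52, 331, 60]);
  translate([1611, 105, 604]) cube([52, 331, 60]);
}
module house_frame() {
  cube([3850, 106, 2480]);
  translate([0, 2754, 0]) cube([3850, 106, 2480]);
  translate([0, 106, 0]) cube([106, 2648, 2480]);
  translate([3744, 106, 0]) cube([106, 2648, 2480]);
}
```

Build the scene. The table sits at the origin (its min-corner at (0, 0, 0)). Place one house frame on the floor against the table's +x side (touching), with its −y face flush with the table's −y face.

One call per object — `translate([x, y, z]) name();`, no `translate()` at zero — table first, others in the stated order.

table();
translate([1716, 0, 0]) house_frame();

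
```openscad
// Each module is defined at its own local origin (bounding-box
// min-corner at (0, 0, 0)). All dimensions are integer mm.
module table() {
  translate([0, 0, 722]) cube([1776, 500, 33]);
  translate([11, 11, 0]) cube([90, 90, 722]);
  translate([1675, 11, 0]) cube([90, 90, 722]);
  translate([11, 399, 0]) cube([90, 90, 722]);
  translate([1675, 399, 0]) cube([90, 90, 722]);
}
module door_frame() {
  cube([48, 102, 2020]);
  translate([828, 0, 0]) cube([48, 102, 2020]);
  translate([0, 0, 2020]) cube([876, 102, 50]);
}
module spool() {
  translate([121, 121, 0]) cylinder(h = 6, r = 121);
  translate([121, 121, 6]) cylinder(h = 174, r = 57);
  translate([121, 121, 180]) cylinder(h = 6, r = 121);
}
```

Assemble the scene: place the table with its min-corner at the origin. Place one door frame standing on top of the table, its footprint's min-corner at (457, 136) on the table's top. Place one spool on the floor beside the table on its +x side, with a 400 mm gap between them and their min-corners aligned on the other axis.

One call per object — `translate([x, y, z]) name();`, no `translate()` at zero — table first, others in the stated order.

table();
translate([457, 136, 755]) door_frame();
translate([2176, 0, 0]) spool();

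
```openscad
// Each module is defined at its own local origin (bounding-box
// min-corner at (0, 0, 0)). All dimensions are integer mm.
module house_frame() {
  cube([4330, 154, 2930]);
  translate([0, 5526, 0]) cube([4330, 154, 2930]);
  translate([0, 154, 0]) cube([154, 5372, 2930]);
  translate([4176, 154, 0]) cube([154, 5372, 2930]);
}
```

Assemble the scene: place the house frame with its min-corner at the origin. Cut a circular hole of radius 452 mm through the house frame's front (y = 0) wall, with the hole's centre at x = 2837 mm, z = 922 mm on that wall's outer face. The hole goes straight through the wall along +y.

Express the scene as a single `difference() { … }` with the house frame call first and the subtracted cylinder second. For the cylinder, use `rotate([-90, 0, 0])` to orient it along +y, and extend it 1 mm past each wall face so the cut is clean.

difference() {
  house_frame();
  translate([2837, -1, 922]) rotate([-90, 0, 0]) cylinder(h = 156, r = 452);
}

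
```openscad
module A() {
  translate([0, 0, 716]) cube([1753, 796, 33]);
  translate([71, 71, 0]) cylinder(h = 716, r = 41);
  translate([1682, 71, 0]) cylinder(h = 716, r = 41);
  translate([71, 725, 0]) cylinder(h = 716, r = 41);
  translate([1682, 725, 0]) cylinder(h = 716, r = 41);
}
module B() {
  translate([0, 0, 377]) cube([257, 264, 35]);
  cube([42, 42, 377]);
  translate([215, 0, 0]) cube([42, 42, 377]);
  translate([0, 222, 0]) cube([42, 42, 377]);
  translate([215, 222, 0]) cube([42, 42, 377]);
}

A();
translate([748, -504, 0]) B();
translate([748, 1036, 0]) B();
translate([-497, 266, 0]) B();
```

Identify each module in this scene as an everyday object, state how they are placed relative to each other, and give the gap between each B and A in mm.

Each stool's nearest face is 240 mm from the table's bounding box.

A is a table. B is a stool. Three stools sit around the table at the −y, +y, −x sides. The gap between each stool and the table is 240 mm.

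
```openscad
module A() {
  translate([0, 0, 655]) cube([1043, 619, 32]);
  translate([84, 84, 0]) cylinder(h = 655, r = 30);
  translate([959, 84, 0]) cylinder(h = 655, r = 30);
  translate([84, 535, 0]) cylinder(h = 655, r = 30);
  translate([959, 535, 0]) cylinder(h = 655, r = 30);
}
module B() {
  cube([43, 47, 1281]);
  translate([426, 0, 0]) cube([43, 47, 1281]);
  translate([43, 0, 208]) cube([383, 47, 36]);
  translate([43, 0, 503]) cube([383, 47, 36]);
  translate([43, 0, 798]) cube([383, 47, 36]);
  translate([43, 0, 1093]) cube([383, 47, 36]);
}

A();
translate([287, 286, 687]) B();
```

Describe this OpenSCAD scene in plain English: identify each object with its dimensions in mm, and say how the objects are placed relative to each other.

A is a table: top 1043 mm (x) × 619 mm (y), 32 mm thick, upper face at z = 687 mm, on four round legs of 60 mm diameter, each leg's bounding box inset 54 mm from the nearest pair of top edges, running from z = 0 to the bottom of the top.

B is a straight ladder. Two 43×47 mm vertical rails, 1281 mm tall, stand 469 mm apart (outside-to-outside) with their front faces coplanar on the −y side. 4 rungs, each 47 mm deep and 36 mm tall, span between the inner faces of the rails, front faces flush with the rails. The lowest rung's underside is at z = 208 mm and rungs are spaced 295 mm apart (underside to underside).

The ladder is on top of the table, centred.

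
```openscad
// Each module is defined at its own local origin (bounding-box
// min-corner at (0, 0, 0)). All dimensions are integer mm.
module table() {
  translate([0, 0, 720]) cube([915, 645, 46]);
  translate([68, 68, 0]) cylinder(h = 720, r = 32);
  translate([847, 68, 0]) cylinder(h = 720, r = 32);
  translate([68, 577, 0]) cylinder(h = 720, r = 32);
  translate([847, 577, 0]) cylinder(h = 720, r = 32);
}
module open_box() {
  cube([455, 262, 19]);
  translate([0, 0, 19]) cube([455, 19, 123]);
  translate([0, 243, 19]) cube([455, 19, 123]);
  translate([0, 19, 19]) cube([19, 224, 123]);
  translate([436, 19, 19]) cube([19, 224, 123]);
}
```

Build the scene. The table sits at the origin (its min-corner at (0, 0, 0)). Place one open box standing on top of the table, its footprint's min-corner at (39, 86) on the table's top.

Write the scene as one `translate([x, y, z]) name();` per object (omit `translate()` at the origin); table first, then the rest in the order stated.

table();
translate([39, 86, 766]) open_box();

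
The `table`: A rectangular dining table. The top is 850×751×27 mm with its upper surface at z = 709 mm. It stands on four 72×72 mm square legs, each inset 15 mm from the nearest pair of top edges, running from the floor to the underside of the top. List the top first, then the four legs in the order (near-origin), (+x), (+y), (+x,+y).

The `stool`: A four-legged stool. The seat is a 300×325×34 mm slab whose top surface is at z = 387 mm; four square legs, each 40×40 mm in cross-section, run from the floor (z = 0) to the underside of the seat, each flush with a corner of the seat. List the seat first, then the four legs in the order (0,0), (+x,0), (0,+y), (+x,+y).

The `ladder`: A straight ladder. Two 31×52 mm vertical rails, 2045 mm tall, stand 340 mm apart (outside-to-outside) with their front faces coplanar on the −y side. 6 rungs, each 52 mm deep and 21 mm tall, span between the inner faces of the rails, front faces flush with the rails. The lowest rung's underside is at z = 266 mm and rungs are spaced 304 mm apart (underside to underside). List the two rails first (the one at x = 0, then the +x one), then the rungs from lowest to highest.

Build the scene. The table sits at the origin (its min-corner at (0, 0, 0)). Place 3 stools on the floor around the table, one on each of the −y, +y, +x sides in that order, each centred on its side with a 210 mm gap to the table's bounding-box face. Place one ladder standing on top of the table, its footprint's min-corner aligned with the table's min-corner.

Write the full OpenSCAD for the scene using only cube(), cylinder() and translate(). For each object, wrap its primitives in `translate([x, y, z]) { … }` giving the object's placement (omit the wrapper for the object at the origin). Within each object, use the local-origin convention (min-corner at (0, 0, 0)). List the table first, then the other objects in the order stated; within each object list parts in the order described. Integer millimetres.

translate([0, 0, 682]) cube([850, 751, 27]);
translate([15, 15, 0]) cube([72, 72, 682]);
translate([763, 15, 0]) cube([72, 72, 682]);
translate([15, 664, 0]) cube([72, 72, 682]);
translate([763, 664, 0]) cube([72, 72, 682]);
translate([275, -535, 0]) {
  translate([0, 0, 353]) cube([300, 325, 34]);
  cube([40, 40, 353]);
  translate([260, 0, 0]) cube([40, 40, 353]);
  translate([0, 285, 0]) cube([40, 40, 353]);
  translate([260, 285, 0]) cube([40, 40, 353]);
}
translate([275, 961, 0]) {
  translate([0, 0, 353]) cube([300, 325, 34]);
  cube([40, 40, 353]);
  translate([260, 0, 0]) cube([40, 40, 353]);
  translate([0, 285, 0]) cube([40, 40, 353]);
  translate([260, 285, 0]) cube([40, 40, 353]);
}
translate([1060, 213, 0]) {
  translate([0, 0, 353]) cube([300, 325, 34]);
  cube([40, 40, 353]);
  translate([260, 0, 0]) cube([40, 40, 353]);
  translate([0, 285, 0]) cube([40, 40, 353]);
  translate([260, 285, 0]) cube([40, 40, 353]);
}
translate([0, 0, 709]) {
  cube([31, 52, 2045]);
  translate([309, 0, 0]) cube([31, 52, 2045]);
  translate([31, 0, 266]) cube([278, 52, 21]);
  translate([31, 0, 570]) cube([278, 52, 21]);
  translate([31, 0, 874]) cube([278, 52, 21]);
  translate([31, 0, 1178]) cube([278, 52, 21]);
  translate([31, 0, 1482]) cube([278, 52, 21]);
  translate([31, 0, 1786]) cube([278, 52, 21]);
}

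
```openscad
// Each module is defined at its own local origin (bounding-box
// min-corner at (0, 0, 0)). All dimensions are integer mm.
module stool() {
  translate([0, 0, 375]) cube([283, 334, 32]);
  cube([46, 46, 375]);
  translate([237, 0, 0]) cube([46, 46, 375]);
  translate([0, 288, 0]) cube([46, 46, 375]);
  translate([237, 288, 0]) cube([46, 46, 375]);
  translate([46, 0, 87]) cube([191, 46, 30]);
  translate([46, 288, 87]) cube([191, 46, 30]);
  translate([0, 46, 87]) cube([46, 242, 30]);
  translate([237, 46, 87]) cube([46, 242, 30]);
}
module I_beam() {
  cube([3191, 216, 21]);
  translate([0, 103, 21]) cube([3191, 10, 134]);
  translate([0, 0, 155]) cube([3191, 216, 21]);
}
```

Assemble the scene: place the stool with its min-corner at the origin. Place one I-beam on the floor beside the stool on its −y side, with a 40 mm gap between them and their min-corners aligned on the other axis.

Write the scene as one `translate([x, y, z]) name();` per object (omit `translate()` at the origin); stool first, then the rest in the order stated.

stool();
translate([0, -256, 0]) I_beam();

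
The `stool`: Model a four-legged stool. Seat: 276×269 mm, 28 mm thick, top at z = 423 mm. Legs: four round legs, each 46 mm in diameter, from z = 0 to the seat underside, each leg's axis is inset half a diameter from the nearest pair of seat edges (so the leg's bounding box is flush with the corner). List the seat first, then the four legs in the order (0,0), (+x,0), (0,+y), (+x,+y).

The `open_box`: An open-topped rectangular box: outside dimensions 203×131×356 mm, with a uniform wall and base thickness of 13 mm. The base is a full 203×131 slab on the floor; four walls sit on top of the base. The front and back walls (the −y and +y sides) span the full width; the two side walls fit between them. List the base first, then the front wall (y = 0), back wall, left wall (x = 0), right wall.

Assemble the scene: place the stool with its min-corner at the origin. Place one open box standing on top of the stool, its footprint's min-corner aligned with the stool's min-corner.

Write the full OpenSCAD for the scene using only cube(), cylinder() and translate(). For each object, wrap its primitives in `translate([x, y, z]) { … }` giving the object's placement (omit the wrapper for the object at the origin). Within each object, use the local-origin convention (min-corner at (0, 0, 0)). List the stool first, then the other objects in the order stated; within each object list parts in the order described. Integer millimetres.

translate([0, 0, 395]) cube([276, 269, 28]);
translate([23, 23, 0]) cylinder(h = 395, r = 23);
translate([253, 23, 0]) cylinder(h = 395, r = 23);
translate([23, 246, 0]) cylinder(h = 395, r = 23);
translate([253, 246, 0]) cylinder(h = 395, r = 23);
translate([0, 0, 423]) {
  cube([203, 131, 13]);
  translate([0, 0, 13]) cube([203, 13, 343]);
  translate([0, 118, 13]) cube([203, 13, 343]);
  translate([0, 13, 13]) cube([13, 105, 343]);
  translate([190, 13, 13]) cube([13, 105, 343]);
}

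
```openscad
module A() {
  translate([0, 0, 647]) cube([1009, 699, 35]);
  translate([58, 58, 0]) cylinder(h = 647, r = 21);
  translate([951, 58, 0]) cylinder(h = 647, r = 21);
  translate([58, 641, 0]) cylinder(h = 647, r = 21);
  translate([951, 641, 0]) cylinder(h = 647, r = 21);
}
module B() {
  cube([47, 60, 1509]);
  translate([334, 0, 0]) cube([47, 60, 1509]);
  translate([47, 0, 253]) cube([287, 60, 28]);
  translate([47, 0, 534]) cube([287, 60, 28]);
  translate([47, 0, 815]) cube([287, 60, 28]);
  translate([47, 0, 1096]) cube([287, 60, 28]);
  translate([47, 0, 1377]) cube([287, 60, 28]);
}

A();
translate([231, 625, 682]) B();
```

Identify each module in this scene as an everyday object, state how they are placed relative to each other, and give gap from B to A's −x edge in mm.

The ladder's min-x is at 231; the table's min-x is 0; gap = 231 mm.

A is a table. B is a ladder. The ladder is on top of the table. The gap from the ladder to the table's −x edge is 231 mm.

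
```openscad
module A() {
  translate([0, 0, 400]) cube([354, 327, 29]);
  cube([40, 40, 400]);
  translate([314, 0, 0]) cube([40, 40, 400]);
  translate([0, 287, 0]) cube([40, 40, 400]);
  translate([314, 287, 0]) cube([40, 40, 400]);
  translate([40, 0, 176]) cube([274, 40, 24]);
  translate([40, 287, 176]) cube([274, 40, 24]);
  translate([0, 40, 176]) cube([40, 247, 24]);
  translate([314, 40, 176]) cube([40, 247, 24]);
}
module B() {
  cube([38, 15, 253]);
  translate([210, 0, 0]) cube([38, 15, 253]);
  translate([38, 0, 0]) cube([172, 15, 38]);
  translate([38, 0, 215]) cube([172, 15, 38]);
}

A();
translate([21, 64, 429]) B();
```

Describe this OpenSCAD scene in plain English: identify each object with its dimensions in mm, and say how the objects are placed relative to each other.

A is a simple wooden stool: a rectangular seat 354 mm (x) by 327 mm (y), 29 mm thick, top face at z = 429 mm, on four square legs, each 40×40 mm in cross-section. The legs rest on z = 0, each flush with a corner of the seat. Four stretchers, 40 mm wide and 24 mm tall, connect adjacent legs with their undersides at z = 176 mm, each running between the inner faces of the legs it joins and aligned with the legs' outer faces on the other axis.

B is a rectangular picture frame lying in the x–z plane (depth along y). The opening is 172 mm wide (x) by 177 mm tall (z), surrounded by a border 38 mm wide on all four sides. The frame is 15 mm deep and is made of two full-height vertical stiles with two horizontal rails fitted between them.

The picture frame is on top of the stool.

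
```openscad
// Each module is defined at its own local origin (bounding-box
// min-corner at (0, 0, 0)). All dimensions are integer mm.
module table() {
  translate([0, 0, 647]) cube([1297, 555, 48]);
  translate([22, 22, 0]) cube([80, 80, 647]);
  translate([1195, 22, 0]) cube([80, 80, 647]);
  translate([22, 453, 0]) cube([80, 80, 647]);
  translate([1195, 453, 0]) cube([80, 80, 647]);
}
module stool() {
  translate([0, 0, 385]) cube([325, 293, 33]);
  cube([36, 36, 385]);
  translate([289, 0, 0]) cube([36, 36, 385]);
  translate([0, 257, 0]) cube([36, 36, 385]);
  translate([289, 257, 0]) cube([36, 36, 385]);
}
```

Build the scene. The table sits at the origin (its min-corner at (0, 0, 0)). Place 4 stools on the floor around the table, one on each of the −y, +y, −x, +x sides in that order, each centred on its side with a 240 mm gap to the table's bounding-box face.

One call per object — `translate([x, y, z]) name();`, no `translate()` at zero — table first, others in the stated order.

table();
translate([486, -533, 0]) stool();
translate([486, 795, 0]) stool();
translate([-565, 131, 0]) stool();
translate([1537, 131, 0]) stool();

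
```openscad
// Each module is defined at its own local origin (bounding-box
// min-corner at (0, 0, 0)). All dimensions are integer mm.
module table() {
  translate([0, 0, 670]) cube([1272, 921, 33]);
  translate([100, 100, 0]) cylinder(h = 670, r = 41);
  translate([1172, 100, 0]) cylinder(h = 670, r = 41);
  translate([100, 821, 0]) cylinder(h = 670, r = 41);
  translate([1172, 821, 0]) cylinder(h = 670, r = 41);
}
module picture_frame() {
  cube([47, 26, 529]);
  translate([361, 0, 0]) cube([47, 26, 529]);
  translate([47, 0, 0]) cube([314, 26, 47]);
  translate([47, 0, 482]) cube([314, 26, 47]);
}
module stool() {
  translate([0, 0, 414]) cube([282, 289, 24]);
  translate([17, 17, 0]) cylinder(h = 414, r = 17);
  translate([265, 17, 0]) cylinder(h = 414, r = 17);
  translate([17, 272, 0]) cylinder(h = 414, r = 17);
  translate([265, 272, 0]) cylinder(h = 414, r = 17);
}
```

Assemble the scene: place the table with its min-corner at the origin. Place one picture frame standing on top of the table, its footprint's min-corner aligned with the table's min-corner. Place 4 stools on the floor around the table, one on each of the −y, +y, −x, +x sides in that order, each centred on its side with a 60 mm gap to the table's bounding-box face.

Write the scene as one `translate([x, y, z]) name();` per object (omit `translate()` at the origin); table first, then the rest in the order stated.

table();
translate([0, 0, 703]) picture_frame();
translate([495, -349, 0]) stool();
translate([495, 981, 0]) stool();
translate([-342, 316, 0]) stool();
translate([1332, 316, 0]) stool();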